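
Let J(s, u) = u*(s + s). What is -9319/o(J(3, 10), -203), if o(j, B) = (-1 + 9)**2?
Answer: -9319/64 ≈ -145.61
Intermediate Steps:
J(s, u) = 2*s*u (J(s, u) = u*(2*s) = 2*s*u)
o(j, B) = 64 (o(j, B) = 8**2 = 64)
-9319/o(J(3, 10), -203) = -9319/64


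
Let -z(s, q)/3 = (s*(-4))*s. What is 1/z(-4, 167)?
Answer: 1/192 ≈ 0.0052083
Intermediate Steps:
z(s, q) = 12*s**2 (z(s, q) = -3*s*(-4)*s = -3*(-4*s)*s = -(-12)*s**2 = 12*s**2)
1/z(-4, 167) = 1/(12*(-4)**2) = 1/(12*16) = 1/192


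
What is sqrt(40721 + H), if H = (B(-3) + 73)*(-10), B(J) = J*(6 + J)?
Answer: sqrt(40081) ≈ 200.20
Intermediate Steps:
H = -640 (H = (-3*(6 - 3) + 73)*(-10) = (-3*3 + 73)*(-10) = (-9 + 73)*(-10) = 64*(-10) = -640)
sqrt(40721 + H) = sqrt(40721 - 640) = sqrt(40081)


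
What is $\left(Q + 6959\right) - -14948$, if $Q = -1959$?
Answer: $19948$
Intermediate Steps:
$\left(Q + 6959\right) - -14948 = \left(-1959 + 6959\right) - -14948 = 5000 + \left(-209 + 15157\right) = 5000 + 14948 = 19948$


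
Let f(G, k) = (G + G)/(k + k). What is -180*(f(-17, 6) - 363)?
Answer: 65850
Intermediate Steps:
f(G, k) = G/k (f(G, k) = (2*G)/((2*k)) = (2*G)*(1/(2*k)) = G/k)
-180*(f(-17, 6) - 363) = -180*(-17/6 - 363) = -180*(-2195/6) = 65850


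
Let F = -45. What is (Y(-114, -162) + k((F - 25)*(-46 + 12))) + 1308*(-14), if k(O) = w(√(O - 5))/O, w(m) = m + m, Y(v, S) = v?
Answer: -18426 + √95/238 ≈ -18426.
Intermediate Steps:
w(m) = 2*m
k(O) = 2*√(-5 + O)/O (k(O) = (2*√(O - 5))/O = (2*√(-5 + O))/O = 2*√(-5 + O)/O)
(Y(-114, -162) + k((F - 25)*(-46 + 12))) + 1308*(-14) = (-114 + 2*√(-5 + (-45 - 25)*(-46 + 12))/(((-45 - 25)*(-46 + 12)))) + 1308*(-14) = (-114 + 2*√(-5 - 70*(-34))/((-70*(-34)))) - 18312 = (-114 + 2*√(-5 + 2380)/2380) - 18312 = (-114 + 2*(1/2380)*√2375) - 18312 = (-114 + 2*(1/2380)*(5*√95)) - 18312 = (-114 + √95/238) - 18312 = -18426 + √95/238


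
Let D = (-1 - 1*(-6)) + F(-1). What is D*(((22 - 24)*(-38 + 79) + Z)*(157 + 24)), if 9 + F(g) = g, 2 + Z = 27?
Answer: 51585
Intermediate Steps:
Z = 25 (Z = -2 + 27 = 25)
F(g) = -9 + g
D = -5 (D = (-1 - 1*(-6)) + (-9 - 1) = (-1 + 6) - 10 = 5 - 10 = -5)
D*(((22 - 24)*(-38 + 79) + Z)*(157 + 24)) = -5*((22 - 24)*(-38 + 79) + 25)*(157 + 24) = -5*(-2*41 + 25)*181 = -5*(-82 + 25)*181 = -(-285)*181 = -5*(-10317) = 51585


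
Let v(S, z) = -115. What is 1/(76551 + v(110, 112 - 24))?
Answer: 1/76436 ≈ 1.3083e-5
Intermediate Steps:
1/(76551 + v(110, 112 - 24)) = 1/(76551 - 115) = 1/76436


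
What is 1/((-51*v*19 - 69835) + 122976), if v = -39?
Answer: 1/90932 ≈ 1.0997e-5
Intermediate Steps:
1/((-51*v*19 - 69835) + 122976) = 1/((-51*(-39)*19 - 69835) + 122976) = 1/((1989*19 - 69835) + 122976) = 1/((37791 - 69835) + 122976) = 1/(-32044 + 122976) = 1/90932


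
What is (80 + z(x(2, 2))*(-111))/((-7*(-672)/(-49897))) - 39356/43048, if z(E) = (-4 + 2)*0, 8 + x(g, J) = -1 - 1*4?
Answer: -671962559/791007 ≈ -849.50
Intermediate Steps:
x(g, J) = -13 (x(g, J) = -8 + (-1 - 1*4) = -8 + (-1 - 4) = -8 - 5 = -13)
z(E) = 0 (z(E) = -2*0 = 0)
(80 + z(x(2, 2))*(-111))/((-7*(-672)/(-49897))) - 39356/43048 = (80 + 0*(-111))/((-7*(-672)/(-49897))) - 39356/43048 = (80 + 0)/((4704*(-1/49897))) - 39356*1/43048 = 80/(-4704/49897) - 9839/10762 = 80*(-49897/4704) - 9839/10762 = -249485/294 - 9839/10762 = -671962559/791007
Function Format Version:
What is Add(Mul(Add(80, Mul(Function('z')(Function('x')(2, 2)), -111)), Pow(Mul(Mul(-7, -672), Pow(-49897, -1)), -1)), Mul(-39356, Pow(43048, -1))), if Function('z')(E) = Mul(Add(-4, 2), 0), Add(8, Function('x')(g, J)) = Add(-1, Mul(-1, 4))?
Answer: Rational(-671962559, 791007) ≈ -849.50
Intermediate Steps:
Function('x')(g, J) = -13 (Function('x')(g, J) = Add(-8, Add(-1, Mul(-1, 4))) = Add(-8, Add(-1, -4)) = Add(-8, -5) = -13)
Function('z')(E) = 0 (Function('z')(E) = Mul(-2, 0) = 0)
Add(Mul(Add(80, Mul(Function('z')(Function('x')(2, 2)), -111)), Pow(Mul(Mul(-7, -672), Pow(-49897, -1)), -1)), Mul(-39356, Pow(43048, -1))) = Add(Mul(Add(80, Mul(0, -111)), Pow(Mul(Mul(-7, -672), Pow(-49897, -1)), -1)), Mul(-39356, Pow(43048, -1))) = Add(Mul(Add(80, 0), Pow(Mul(4704, Rational(-1, 49897)), -1)), Mul(-39356, Rational(1, 43048))) = Add(Mul(80, Pow(Rational(-4704, 49897), -1)), Rational(-9839, 10762)) = Add(Mul(80, Rational(-49897, 4704)), Rational(-9839, 10762)) = Add(Rational(-249485, 294), Rational(-9839, 10762)) = Rational(-671962559, 791007)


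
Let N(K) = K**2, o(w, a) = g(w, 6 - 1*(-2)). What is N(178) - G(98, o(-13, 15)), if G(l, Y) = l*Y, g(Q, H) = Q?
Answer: 32958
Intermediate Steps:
o(w, a) = w
G(l, Y) = Y*l
N(178) - G(98, o(-13, 15)) = 178**2 - (-13)*98 = 31684 - 1*(-1274) = 31684 + 1274 = 32958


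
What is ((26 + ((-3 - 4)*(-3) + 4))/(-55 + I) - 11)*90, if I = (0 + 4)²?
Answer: -14400/13 ≈ -1107.7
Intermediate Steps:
I = 16 (I = 4² = 16)
((26 + ((-3 - 4)*(-3) + 4))/(-55 + I) - 11)*90 = ((26 + ((-3 - 4)*(-3) + 4))/(-55 + 16) - 11)*90 = ((26 + (-7*(-3) + 4))/(-39) - 11)*90 = ((26 + (21 + 4))*(-1/39) - 11)*90 = ((26 + 25)*(-1/39) - 11)*90 = (51*(-1/39) - 11)*90 = (-17/13 - 11)*90 = -160/13*90 = -14400/13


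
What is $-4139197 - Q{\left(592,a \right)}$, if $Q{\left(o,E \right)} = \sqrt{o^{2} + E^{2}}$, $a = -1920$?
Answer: $-4139197 - 16 \sqrt{15769} \approx -4.1412 \cdot 10^{6}$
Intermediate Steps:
$Q{\left(o,E \right)} = \sqrt{E^{2} + o^{2}}$
$-4139197 - Q{\left(592,a \right)} = -4139197 - \sqrt{\left(-1920\right)^{2} + 592^{2}} = -4139197 - \sqrt{3686400 + 350464} = -4139197 - \sqrt{4036864} = -4139197 - 16 \sqrt{15769}$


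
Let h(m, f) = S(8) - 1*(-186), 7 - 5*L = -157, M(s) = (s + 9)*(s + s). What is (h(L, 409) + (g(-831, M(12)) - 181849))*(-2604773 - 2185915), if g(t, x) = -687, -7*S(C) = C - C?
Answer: 873581956800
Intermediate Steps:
M(s) = 2*s*(9 + s) (M(s) = (9 + s)*(2*s) = 2*s*(9 + s))
S(C) = 0 (S(C) = -(C - C)/7 = -⅐*0 = 0)
L = 164/5 (L = 7/5 - ⅕*(-157) = 7/5 + 157/5 = 164/5 ≈ 32.800)
h(m, f) = 186 (h(m, f) = 0 - 1*(-186) = 0 + 186 = 186)
(h(L, 409) + (g(-831, M(12)) - 181849))*(-2604773 - 2185915) = (186 + (-687 - 181849))*(-2604773 - 2185915) = (186 - 182536)*(-4790688) = -182350*(-4790688) = 873581956800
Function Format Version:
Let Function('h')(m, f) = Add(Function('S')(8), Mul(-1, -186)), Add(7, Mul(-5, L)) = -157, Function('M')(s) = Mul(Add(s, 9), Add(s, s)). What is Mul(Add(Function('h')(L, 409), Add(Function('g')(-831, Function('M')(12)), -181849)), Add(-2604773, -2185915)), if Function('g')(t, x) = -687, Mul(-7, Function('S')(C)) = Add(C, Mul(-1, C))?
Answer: 873581956800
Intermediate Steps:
Function('M')(s) = Mul(2, s, Add(9, s)) (Function('M')(s) = Mul(Add(9, s), Mul(2, s)) = Mul(2, s, Add(9, s)))
Function('S')(C) = 0 (Function('S')(C) = Mul(Rational(-1, 7), Add(C, Mul(-1, C))) = Mul(Rational(-1, 7), 0) = 0)
L = Rational(164, 5) (L = Add(Rational(7, 5), Mul(Rational(-1, 5), -157)) = Add(Rational(7, 5), Rational(157, 5)) = Rational(164, 5) ≈ 32.800)
Function('h')(m, f) = 186 (Function('h')(m, f) = Add(0, Mul(-1, -186)) = Add(0, 186) = 186)
Mul(Add(Function('h')(L, 409), Add(Function('g')(-831, Function('M')(12)), -181849)), Add(-2604773, -2185915)) = Mul(Add(186, Add(-687, -181849)), Add(-2604773, -2185915)) = Mul(Add(186, -182536), -4790688) = Mul(-182350, -4790688) = 873581956800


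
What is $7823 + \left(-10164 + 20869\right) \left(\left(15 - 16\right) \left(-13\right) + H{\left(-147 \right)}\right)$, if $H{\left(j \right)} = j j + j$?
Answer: $229897698$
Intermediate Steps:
$H{\left(j \right)} = j + j^{2}$ ($H{\left(j \right)} = j^{2} + j = j + j^{2}$)
$7823 + \left(-10164 + 20869\right) \left(\left(15 - 16\right) \left(-13\right) + H{\left(-147 \right)}\right) = 7823 + \left(-10164 + 20869\right) \left(\left(15 - 16\right) \left(-13\right) - 147 \left(1 - 147\right)\right) = 7823 + 10705 \left(\left(-1\right) \left(-13\right) - -21462\right) = 7823 + 10705 \left(13 + 21462\right) = 7823 + 10705 \cdot 21475 = 7823 + 229889875 = 229897698$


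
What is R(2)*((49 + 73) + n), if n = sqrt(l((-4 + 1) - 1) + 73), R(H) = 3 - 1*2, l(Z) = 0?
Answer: 122 + sqrt(73) ≈ 130.54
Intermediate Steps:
R(H) = 1 (R(H) = 3 - 2 = 1)
n = sqrt(73) (n = sqrt(0 + 73) = sqrt(73) ≈ 8.5440)
R(2)*((49 + 73) + n) = 1*((49 + 73) + sqrt(73)) = 1*(122 + sqrt(73)) = 122 + sqrt(73)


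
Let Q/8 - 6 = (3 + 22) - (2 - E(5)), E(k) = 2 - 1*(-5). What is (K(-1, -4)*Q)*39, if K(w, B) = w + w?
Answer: -22464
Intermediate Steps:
E(k) = 7 (E(k) = 2 + 5 = 7)
K(w, B) = 2*w
Q = 288 (Q = 48 + 8*((3 + 22) - (2 - 1*7)) = 48 + 8*(25 - (2 - 7)) = 48 + 8*(25 - 1*(-5)) = 48 + 8*(25 + 5) = 48 + 8*30 = 48 + 240 = 288)
(K(-1, -4)*Q)*39 = ((2*(-1))*288)*39 = -2*288*39 = -576*39 = -22464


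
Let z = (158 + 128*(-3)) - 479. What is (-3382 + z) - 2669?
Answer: -6756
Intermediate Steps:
z = -705 (z = (158 - 384) - 479 = -226 - 479 = -705)
(-3382 + z) - 2669 = (-3382 - 705) - 2669 = -4087 - 2669 = -6756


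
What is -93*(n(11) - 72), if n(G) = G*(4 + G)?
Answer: -8649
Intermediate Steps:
-93*(n(11) - 72) = -93*(11*(4 + 11) - 72) = -93*(11*15 - 72) = -93*(165 - 72) = -93*93 = -8649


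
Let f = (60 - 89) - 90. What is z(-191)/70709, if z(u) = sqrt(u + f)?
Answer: I*sqrt(310)/70709 ≈ 0.000249*I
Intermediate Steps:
f = -119 (f = -29 - 90 = -119)
z(u) = sqrt(-119 + u) (z(u) = sqrt(u - 119) = sqrt(-119 + u))
z(-191)/70709 = sqrt(-119 - 191)/70709 = sqrt(-310)*(1/70709) = (I*sqrt(310))*(1/70709) = I*sqrt(310)/70709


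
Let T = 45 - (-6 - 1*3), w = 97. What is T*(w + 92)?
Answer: 10206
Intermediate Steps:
T = 54 (T = 45 - (-6 - 3) = 45 - 1*(-9) = 45 + 9 = 54)
T*(w + 92) = 54*(97 + 92) = 54*189 = 10206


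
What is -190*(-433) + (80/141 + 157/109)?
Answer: 1264438487/15369 ≈ 82272.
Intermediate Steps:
-190*(-433) + (80/141 + 157/109) = 82270 + (80*(1/141) + 157*(1/109)) = 82270 + (80/141 + 157/109) = 82270 + 30857/15369 = 1264438487/15369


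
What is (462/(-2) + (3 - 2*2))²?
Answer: 53824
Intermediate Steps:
(462/(-2) + (3 - 2*2))² = (462*(-½) + (3 - 4))² = (-231 - 1)² = (-232)² = 53824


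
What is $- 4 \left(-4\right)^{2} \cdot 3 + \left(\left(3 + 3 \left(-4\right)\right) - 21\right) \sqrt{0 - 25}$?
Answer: $-192 - 150 i \approx -192.0 - 150.0 i$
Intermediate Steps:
$- 4 \left(-4\right)^{2} \cdot 3 + \left(\left(3 + 3 \left(-4\right)\right) - 21\right) \sqrt{0 - 25} = \left(-4\right) 16 \cdot 3 + \left(\left(3 - 12\right) - 21\right) \sqrt{-25} = \left(-64\right) 3 + \left(-9 - 21\right) 5 i = -192 - 30 \cdot 5 i = -192 - 150 i$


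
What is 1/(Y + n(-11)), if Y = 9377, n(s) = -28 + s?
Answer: 1/9338 ≈ 0.00010709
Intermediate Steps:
1/(Y + n(-11)) = 1/(9377 + (-28 - 11)) = 1/(9377 - 39) = 1/9338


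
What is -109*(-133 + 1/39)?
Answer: 565274/39 ≈ 14494.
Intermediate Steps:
-109*(-133 + 1/39) = -109*(-5186/39) = 565274/39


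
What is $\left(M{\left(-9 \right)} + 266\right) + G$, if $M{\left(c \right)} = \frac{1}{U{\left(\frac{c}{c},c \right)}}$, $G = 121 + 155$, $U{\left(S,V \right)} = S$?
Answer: $543$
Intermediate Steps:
$G = 276$
$M{\left(c \right)} = 1$ ($M{\left(c \right)} = \frac{1}{c \frac{1}{c}} = 1^{-1} = 1$)
$\left(M{\left(-9 \right)} + 266\right) + G = \left(1 + 266\right) + 276 = 267 + 276 = 543$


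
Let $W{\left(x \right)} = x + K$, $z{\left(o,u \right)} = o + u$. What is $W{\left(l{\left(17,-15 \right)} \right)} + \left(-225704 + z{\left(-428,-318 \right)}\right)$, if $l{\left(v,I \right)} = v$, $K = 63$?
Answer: $-226370$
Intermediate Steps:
$W{\left(x \right)} = 63 + x$ ($W{\left(x \right)} = x + 63 = 63 + x$)
$W{\left(l{\left(17,-15 \right)} \right)} + \left(-225704 + z{\left(-428,-318 \right)}\right) = \left(63 + 17\right) - 226450 = 80 - 226450 = -226370$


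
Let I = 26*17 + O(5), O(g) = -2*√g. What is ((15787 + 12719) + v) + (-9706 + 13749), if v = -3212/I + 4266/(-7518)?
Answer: 995621474609/30595754 - 803*√5/24418 ≈ 32541.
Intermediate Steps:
I = 442 - 2*√5 (I = 26*17 - 2*√5 = 442 - 2*√5 ≈ 437.53)
v = -711/1253 - 3212/(442 - 2*√5) (v = -3212/(442 - 2*√5) + 4266/(-7518) = -3212/(442 - 2*√5) + 4266*(-1/7518) = -3212/(442 - 2*√5) - 711/1253 = -711/1253 - 3212/(442 - 2*√5) ≈ -7.9087)
((15787 + 12719) + v) + (-9706 + 13749) = ((15787 + 12719) + (-239722337/30595754 - 803*√5/24418)) + (-9706 + 13749) = (28506 + (-239722337/30595754 - 803*√5/24418)) + 4043 = (871922841187/30595754 - 803*√5/24418) + 4043 = 995621474609/30595754 - 803*√5/24418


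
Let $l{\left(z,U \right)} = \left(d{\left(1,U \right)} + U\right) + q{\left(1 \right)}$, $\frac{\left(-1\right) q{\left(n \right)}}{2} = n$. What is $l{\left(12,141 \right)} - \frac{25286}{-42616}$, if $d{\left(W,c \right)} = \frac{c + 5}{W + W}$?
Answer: $\frac{4529939}{21308} \approx 212.59$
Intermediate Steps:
$q{\left(n \right)} = - 2 n$
$d{\left(W,c \right)} = \frac{5 + c}{2 W}$
$l{\left(z,U \right)} = \frac{1}{2} + \frac{3 U}{2}$ ($l{\left(z,U \right)} = \left(\frac{5 + U}{2 \cdot 1} + U\right) - 2 = \left(\frac{1}{2} \cdot 1 \left(5 + U\right) + U\right) - 2 = \left(\left(\frac{5}{2} + \frac{U}{2}\right) + U\right) - 2 = \left(\frac{5}{2} + \frac{3 U}{2}\right) - 2 = \frac{1}{2} + \frac{3 U}{2}$)
$l{\left(12,141 \right)} - \frac{25286}{-42616} = \left(\frac{1}{2} + \frac{3}{2} \cdot 141\right) - \frac{25286}{-42616} = \left(\frac{1}{2} + \frac{423}{2}\right) - 25286 \left(- \frac{1}{42616}\right) = 212 - - \frac{12643}{21308} = 212 + \frac{12643}{21308} = \frac{4529939}{21308}$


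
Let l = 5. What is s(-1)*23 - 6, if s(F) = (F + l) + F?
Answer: 63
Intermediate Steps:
s(F) = 5 + 2*F (s(F) = (F + 5) + F = (5 + F) + F = 5 + 2*F)
s(-1)*23 - 6 = (5 + 2*(-1))*23 - 6 = (5 - 2)*23 - 6 = 3*23 - 6 = 69 - 6 = 63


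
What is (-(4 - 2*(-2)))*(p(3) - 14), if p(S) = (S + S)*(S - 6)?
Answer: 256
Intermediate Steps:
p(S) = 2*S*(-6 + S) (p(S) = (2*S)*(-6 + S) = 2*S*(-6 + S))
(-(4 - 2*(-2)))*(p(3) - 14) = (-(4 - 2*(-2)))*(2*3*(-6 + 3) - 14) = (-(4 + 4))*(2*3*(-3) - 14) = (-1*8)*(-18 - 14) = -8*(-32) = 256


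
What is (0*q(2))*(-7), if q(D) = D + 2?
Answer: 0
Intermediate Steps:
q(D) = 2 + D
(0*q(2))*(-7) = (0*(2 + 2))*(-7) = (0*4)*(-7) = 0*(-7) = 0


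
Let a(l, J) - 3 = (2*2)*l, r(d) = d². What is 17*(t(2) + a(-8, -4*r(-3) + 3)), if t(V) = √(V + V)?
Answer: -459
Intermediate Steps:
t(V) = √2*√V (t(V) = √(2*V) = √2*√V)
a(l, J) = 3 + 4*l (a(l, J) = 3 + (2*2)*l = 3 + 4*l)
17*(t(2) + a(-8, -4*r(-3) + 3)) = 17*(√2*√2 + (3 + 4*(-8))) = 17*(2 + (3 - 32)) = 17*(2 - 29) = 17*(-27) = -459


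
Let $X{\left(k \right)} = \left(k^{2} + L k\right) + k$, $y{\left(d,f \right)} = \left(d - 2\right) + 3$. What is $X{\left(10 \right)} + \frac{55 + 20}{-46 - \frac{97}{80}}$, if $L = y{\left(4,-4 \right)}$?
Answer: $\frac{199440}{1259} \approx 158.41$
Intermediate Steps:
$y{\left(d,f \right)} = 1 + d$ ($y{\left(d,f \right)} = \left(-2 + d\right) + 3 = 1 + d$)
$L = 5$ ($L = 1 + 4 = 5$)
$X{\left(k \right)} = k^{2} + 6 k$ ($X{\left(k \right)} = \left(k^{2} + 5 k\right) + k = k^{2} + 6 k$)
$X{\left(10 \right)} + \frac{55 + 20}{-46 - \frac{97}{80}} = 10 \left(6 + 10\right) + \frac{55 + 20}{-46 - \frac{97}{80}} = 10 \cdot 16 + \frac{75}{-46 - \frac{97}{80}} = 160 + \frac{75}{-46 - \frac{97}{80}} = 160 + \frac{75}{- \frac{3777}{80}} = 160 + 75 \left(- \frac{80}{3777}\right) = 160 - \frac{2000}{1259} = \frac{199440}{1259}$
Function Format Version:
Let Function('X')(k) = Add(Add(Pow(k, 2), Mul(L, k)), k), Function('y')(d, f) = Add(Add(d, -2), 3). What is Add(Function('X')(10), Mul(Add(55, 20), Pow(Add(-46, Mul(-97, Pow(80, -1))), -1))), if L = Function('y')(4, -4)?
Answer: Rational(199440, 1259) ≈ 158.41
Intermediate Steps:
Function('y')(d, f) = Add(1, d) (Function('y')(d, f) = Add(Add(-2, d), 3) = Add(1, d))
L = 5 (L = Add(1, 4) = 5)
Function('X')(k) = Add(Pow(k, 2), Mul(6, k)) (Function('X')(k) = Add(Add(Pow(k, 2), Mul(5, k)), k) = Add(Pow(k, 2), Mul(6, k)))
Add(Function('X')(10), Mul(Add(55, 20), Pow(Add(-46, Mul(-97, Pow(80, -1))), -1))) = Add(Mul(10, Add(6, 10)), Mul(Add(55, 20), Pow(Add(-46, Mul(-97, Pow(80, -1))), -1))) = Add(Mul(10, 16), Mul(75, Pow(Add(-46, Mul(-97, Rational(1, 80))), -1))) = Add(160, Mul(75, Pow(Add(-46, Rational(-97, 80)), -1))) = Add(160, Mul(75, Pow(Rational(-3777, 80), -1))) = Add(160, Mul(75, Rational(-80, 3777))) = Add(160, Rational(-2000, 1259)) = Rational(199440, 1259)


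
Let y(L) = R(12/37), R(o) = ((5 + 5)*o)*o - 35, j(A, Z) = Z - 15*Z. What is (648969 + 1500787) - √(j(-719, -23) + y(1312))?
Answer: 2149756 - √394343/37 ≈ 2.1497e+6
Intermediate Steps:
j(A, Z) = -14*Z
R(o) = -35 + 10*o² (R(o) = (10*o)*o - 35 = 10*o² - 35 = -35 + 10*o²)
y(L) = -46475/1369 (y(L) = -35 + 10*(12/37)² = -35 + 10*(144/1369) = -35 + 1440/1369 = -46475/1369)
(648969 + 1500787) - √(j(-719, -23) + y(1312)) = (648969 + 1500787) - √(-14*(-23) - 46475/1369) = 2149756 - √(322 - 46475/1369) = 2149756 - √(394343/1369) = 2149756 - √394343/37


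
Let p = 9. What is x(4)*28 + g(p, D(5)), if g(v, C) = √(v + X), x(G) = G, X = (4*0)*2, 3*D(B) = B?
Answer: 115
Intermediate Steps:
D(B) = B/3
X = 0 (X = 0*2 = 0)
g(v, C) = √v (g(v, C) = √(v + 0) = √v)
x(4)*28 + g(p, D(5)) = 4*28 + √9 = 112 + 3 = 115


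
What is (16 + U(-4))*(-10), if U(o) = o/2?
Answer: -140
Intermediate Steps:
U(o) = o/2 (U(o) = o*(½) = o/2)
(16 + U(-4))*(-10) = (16 + (½)*(-4))*(-10) = (16 - 2)*(-10) = 14*(-10) = -140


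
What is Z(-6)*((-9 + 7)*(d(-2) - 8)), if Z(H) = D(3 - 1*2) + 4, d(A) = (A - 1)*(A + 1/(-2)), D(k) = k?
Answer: 5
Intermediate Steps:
d(A) = (-1 + A)*(-½ + A) (d(A) = (-1 + A)*(A + 1*(-½)) = (-1 + A)*(A - ½) = (-1 + A)*(-½ + A))
Z(H) = 5 (Z(H) = (3 - 1*2) + 4 = (3 - 2) + 4 = 1 + 4 = 5)
Z(-6)*((-9 + 7)*(d(-2) - 8)) = 5*((-9 + 7)*((½ + (-2)² - 3/2*(-2)) - 8)) = 5*(-2*((½ + 4 + 3) - 8)) = 5*(-2*(15/2 - 8)) = 5*(-2*(-½)) = 5*1 = 5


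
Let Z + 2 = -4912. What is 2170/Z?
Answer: -155/351 ≈ -0.44160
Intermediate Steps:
Z = -4914 (Z = -2 - 4912 = -4914)
2170/Z = 2170/(-4914) = 2170*(-1/4914) = -155/351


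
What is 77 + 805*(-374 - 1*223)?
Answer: -480508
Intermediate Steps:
77 + 805*(-374 - 1*223) = 77 + 805*(-374 - 223) = 77 + 805*(-597) = 77 - 480585 = -480508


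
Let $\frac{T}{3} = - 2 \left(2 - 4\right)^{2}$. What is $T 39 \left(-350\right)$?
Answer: $327600$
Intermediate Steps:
$T = -24$ ($T = 3 \left(- 2 \left(2 - 4\right)^{2}\right) = 3 \left(- 2 \left(-2\right)^{2}\right) = 3 \left(\left(-2\right) 4\right) = 3 \left(-8\right) = -24$)
$T 39 \left(-350\right) = \left(-24\right) 39 \left(-350\right) = \left(-936\right) \left(-350\right) = 327600$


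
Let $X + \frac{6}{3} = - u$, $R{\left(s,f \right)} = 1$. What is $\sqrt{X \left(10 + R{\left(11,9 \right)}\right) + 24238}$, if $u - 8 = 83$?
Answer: $\sqrt{23215} \approx 152.36$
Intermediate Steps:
$u = 91$ ($u = 8 + 83 = 91$)
$X = -93$ ($X = -2 - 91 = -93$)
$\sqrt{X \left(10 + R{\left(11,9 \right)}\right) + 24238} = \sqrt{- 93 \left(10 + 1\right) + 24238} = \sqrt{\left(-93\right) 11 + 24238} = \sqrt{-1023 + 24238} = \sqrt{23215}$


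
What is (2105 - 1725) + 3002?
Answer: 3382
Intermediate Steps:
(2105 - 1725) + 3002 = 380 + 3002 = 3382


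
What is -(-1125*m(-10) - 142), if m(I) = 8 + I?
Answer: -2108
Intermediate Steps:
-(-1125*m(-10) - 142) = -(-1125*(8 - 10) - 142) = -(-1125*(-2) - 142) = -(2250 - 142) = -1*2108 = -2108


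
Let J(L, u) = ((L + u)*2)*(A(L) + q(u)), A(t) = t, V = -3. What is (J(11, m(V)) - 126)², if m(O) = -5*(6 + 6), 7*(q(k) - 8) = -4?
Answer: 3732624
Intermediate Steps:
q(k) = 52/7 (q(k) = 8 + (⅐)*(-4) = 8 - 4/7 = 52/7)
m(O) = -60 (m(O) = -5*12 = -60)
J(L, u) = (52/7 + L)*(2*L + 2*u) (J(L, u) = ((L + u)*2)*(L + 52/7) = (2*L + 2*u)*(52/7 + L) = (52/7 + L)*(2*L + 2*u))
(J(11, m(V)) - 126)² = ((2*11² + (104/7)*11 + (104/7)*(-60) + 2*11*(-60)) - 126)² = ((2*121 + 1144/7 - 6240/7 - 1320) - 126)² = ((242 + 1144/7 - 6240/7 - 1320) - 126)² = (-1806 - 126)² = (-1932)² = 3732624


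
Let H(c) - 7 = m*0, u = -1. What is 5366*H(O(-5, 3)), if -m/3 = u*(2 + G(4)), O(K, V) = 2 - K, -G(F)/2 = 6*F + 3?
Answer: 37562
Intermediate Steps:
G(F) = -6 - 12*F (G(F) = -2*(6*F + 3) = -2*(3 + 6*F) = -6 - 12*F)
m = -156 (m = -(-3)*(2 + (-6 - 12*4)) = -(-3)*(2 + (-6 - 48)) = -(-3)*(2 - 54) = -(-3)*(-52) = -3*52 = -156)
H(c) = 7 (H(c) = 7 - 156*0 = 7 + 0 = 7)
5366*H(O(-5, 3)) = 5366*7 = 37562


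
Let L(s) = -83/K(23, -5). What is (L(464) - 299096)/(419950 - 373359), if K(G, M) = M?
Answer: -1495397/232955 ≈ -6.4193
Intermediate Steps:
L(s) = 83/5 (L(s) = -83/(-5) = -83*(-⅕) = 83/5)
(L(464) - 299096)/(419950 - 373359) = (83/5 - 299096)/(419950 - 373359) = -1495397/5/46591 = -1495397/5*1/46591 = -1495397/232955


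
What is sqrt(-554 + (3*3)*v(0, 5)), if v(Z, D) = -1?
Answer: I*sqrt(563) ≈ 23.728*I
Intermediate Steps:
sqrt(-554 + (3*3)*v(0, 5)) = sqrt(-554 + (3*3)*(-1)) = sqrt(-554 + 9*(-1)) = sqrt(-554 - 9) = sqrt(-563) = I*sqrt(563)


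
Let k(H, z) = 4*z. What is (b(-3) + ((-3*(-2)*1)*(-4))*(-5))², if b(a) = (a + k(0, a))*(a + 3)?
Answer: 14400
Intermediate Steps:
b(a) = 5*a*(3 + a) (b(a) = (a + 4*a)*(a + 3) = (5*a)*(3 + a) = 5*a*(3 + a))
(b(-3) + ((-3*(-2)*1)*(-4))*(-5))² = (5*(-3)*(3 - 3) + ((-3*(-2)*1)*(-4))*(-5))² = (5*(-3)*0 + ((6*1)*(-4))*(-5))² = (0 + (6*(-4))*(-5))² = (0 - 24*(-5))² = (0 + 120)² = 120² = 14400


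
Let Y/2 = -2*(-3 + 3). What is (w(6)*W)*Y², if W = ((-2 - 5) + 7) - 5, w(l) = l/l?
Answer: 0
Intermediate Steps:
w(l) = 1
Y = 0 (Y = 2*(-2*(-3 + 3)) = 2*(-2*0) = 2*0 = 0)
W = -5 (W = (-7 + 7) - 5 = 0 - 5 = -5)
(w(6)*W)*Y² = (1*(-5))*0² = -5*0 = 0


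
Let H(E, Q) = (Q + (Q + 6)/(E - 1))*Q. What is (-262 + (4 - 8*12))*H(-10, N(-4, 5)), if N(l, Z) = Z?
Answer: -7080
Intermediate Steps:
H(E, Q) = Q*(Q + (6 + Q)/(-1 + E)) (H(E, Q) = (Q + (6 + Q)/(-1 + E))*Q = Q*(Q + (6 + Q)/(-1 + E)))
(-262 + (4 - 8*12))*H(-10, N(-4, 5)) = (-262 + (4 - 8*12))*(5*(6 - 10*5)/(-1 - 10)) = (-262 + (4 - 96))*(5*(6 - 50)/(-11)) = (-262 - 92)*(5*(-1/11)*(-44)) = -354*20 = -7080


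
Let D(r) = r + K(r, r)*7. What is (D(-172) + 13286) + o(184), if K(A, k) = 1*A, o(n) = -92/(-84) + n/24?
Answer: 250294/21 ≈ 11919.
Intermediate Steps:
o(n) = 23/21 + n/24 (o(n) = -92*(-1/84) + n*(1/24) = 23/21 + n/24)
K(A, k) = A
D(r) = 8*r (D(r) = r + r*7 = r + 7*r = 8*r)
(D(-172) + 13286) + o(184) = (8*(-172) + 13286) + (23/21 + (1/24)*184) = (-1376 + 13286) + (23/21 + 23/3) = 11910 + 184/21 = 250294/21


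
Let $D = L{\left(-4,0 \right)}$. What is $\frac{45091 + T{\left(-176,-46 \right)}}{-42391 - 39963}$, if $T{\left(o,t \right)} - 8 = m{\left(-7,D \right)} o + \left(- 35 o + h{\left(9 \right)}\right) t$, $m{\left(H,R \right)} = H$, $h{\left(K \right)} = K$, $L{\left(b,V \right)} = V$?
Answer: $\frac{237443}{82354} \approx 2.8832$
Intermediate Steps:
$D = 0$
$T{\left(o,t \right)} = 8 - 7 o + t \left(9 - 35 o\right)$ ($T{\left(o,t \right)} = 8 - \left(7 o - \left(- 35 o + 9\right) t\right) = 8 - \left(7 o - \left(9 - 35 o\right) t\right) = 8 - \left(7 o - t \left(9 - 35 o\right)\right) = 8 - 7 o + t \left(9 - 35 o\right)$)
$\frac{45091 + T{\left(-176,-46 \right)}}{-42391 - 39963} = \frac{45091 + \left(8 - -1232 + 9 \left(-46\right) - \left(-6160\right) \left(-46\right)\right)}{-42391 - 39963} = \frac{45091 + \left(8 + 1232 - 414 - 283360\right)}{-82354} = \left(45091 - 282534\right) \left(- \frac{1}{82354}\right) = \left(-237443\right) \left(- \frac{1}{82354}\right) = \frac{237443}{82354}$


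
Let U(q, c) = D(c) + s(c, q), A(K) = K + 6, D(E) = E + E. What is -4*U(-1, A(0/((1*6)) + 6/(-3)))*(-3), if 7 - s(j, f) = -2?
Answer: 204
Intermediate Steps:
s(j, f) = 9 (s(j, f) = 7 - 1*(-2) = 7 + 2 = 9)
D(E) = 2*E
A(K) = 6 + K
U(q, c) = 9 + 2*c (U(q, c) = 2*c + 9 = 9 + 2*c)
-4*U(-1, A(0/((1*6)) + 6/(-3)))*(-3) = -4*(9 + 2*(6 + (0/((1*6)) + 6/(-3))))*(-3) = -4*(9 + 2*(6 + (0/6 + 6*(-⅓))))*(-3) = -4*(9 + 2*(6 + (0*(⅙) - 2)))*(-3) = -4*(9 + 2*(6 + (0 - 2)))*(-3) = -4*(9 + 2*(6 - 2))*(-3) = -4*(9 + 2*4)*(-3) = -4*(9 + 8)*(-3) = -4*17*(-3) = -68*(-3) = 204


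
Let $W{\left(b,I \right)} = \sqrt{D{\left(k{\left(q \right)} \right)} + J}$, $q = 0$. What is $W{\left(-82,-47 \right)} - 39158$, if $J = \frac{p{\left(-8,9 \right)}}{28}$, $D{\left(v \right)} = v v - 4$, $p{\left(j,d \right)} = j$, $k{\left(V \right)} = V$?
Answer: $-39158 + \frac{i \sqrt{210}}{7} \approx -39158.0 + 2.0702 i$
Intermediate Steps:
$D{\left(v \right)} = -4 + v^{2}$ ($D{\left(v \right)} = v^{2} - 4 = -4 + v^{2}$)
$J = - \frac{2}{7}$ ($J = - \frac{8}{28} = \left(-8\right) \frac{1}{28} = - \frac{2}{7} \approx -0.28571$)
$W{\left(b,I \right)} = \frac{i \sqrt{210}}{7}$ ($W{\left(b,I \right)} = \sqrt{\left(-4 + 0^{2}\right) - \frac{2}{7}} = \sqrt{\left(-4 + 0\right) - \frac{2}{7}} = \sqrt{-4 - \frac{2}{7}} = \sqrt{- \frac{30}{7}} = \frac{i \sqrt{210}}{7}$)
$W{\left(-82,-47 \right)} - 39158 = \frac{i \sqrt{210}}{7} - 39158 = -39158 + \frac{i \sqrt{210}}{7}$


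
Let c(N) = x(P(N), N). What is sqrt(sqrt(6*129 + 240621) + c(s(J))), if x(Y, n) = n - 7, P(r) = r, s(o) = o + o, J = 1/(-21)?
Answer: sqrt(-3129 + 4851*sqrt(1995))/21 ≈ 22.005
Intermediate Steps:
J = -1/21 ≈ -0.047619
s(o) = 2*o
x(Y, n) = -7 + n
c(N) = -7 + N
sqrt(sqrt(6*129 + 240621) + c(s(J))) = sqrt(sqrt(6*129 + 240621) + (-7 + 2*(-1/21))) = sqrt(sqrt(774 + 240621) + (-7 - 2/21)) = sqrt(sqrt(241395) - 149/21) = sqrt(11*sqrt(1995) - 149/21) = sqrt(-149/21 + 11*sqrt(1995))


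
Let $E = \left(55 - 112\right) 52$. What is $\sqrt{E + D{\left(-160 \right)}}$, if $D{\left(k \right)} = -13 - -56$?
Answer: $i \sqrt{2921} \approx 54.046 i$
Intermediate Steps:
$D{\left(k \right)} = 43$ ($D{\left(k \right)} = -13 + 56 = 43$)
$E = -2964$ ($E = \left(-57\right) 52 = -2964$)
$\sqrt{E + D{\left(-160 \right)}} = \sqrt{-2964 + 43} = \sqrt{-2921} = i \sqrt{2921}$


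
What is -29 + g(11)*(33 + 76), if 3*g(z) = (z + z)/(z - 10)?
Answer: 2311/3 ≈ 770.33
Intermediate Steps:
g(z) = 2*z/(3*(-10 + z)) (g(z) = ((z + z)/(z - 10))/3 = ((2*z)/(-10 + z))/3 = (2*z/(-10 + z))/3 = 2*z/(3*(-10 + z)))
-29 + g(11)*(33 + 76) = -29 + ((⅔)*11/(-10 + 11))*(33 + 76) = -29 + ((⅔)*11/1)*109 = -29 + ((⅔)*11*1)*109 = -29 + (22/3)*109 = -29 + 2398/3 = 2311/3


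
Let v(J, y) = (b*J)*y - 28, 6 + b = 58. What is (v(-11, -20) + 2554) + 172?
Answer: 14138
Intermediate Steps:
b = 52 (b = -6 + 58 = 52)
v(J, y) = -28 + 52*J*y (v(J, y) = (52*J)*y - 28 = 52*J*y - 28 = -28 + 52*J*y)
(v(-11, -20) + 2554) + 172 = ((-28 + 52*(-11)*(-20)) + 2554) + 172 = ((-28 + 11440) + 2554) + 172 = (11412 + 2554) + 172 = 13966 + 172 = 14138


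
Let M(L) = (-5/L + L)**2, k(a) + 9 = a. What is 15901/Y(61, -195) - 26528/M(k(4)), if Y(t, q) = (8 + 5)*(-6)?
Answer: -145225/78 ≈ -1861.9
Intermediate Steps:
k(a) = -9 + a
Y(t, q) = -78 (Y(t, q) = 13*(-6) = -78)
M(L) = (L - 5/L)**2
15901/Y(61, -195) - 26528/M(k(4)) = 15901/(-78) - 26528*(-9 + 4)**2/(-5 + (-9 + 4)**2)**2 = 15901*(-1/78) - 26528*25/(-5 + (-5)**2)**2 = -15901/78 - 26528*25/(-5 + 25)**2 = -15901/78 - 26528/((1/25)*20**2) = -15901/78 - 26528/((1/25)*400) = -15901/78 - 26528/16 = -15901/78 - 26528*1/16 = -15901/78 - 1658 = -145225/78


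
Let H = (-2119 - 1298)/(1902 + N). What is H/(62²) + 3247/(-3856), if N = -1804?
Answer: -154544977/181575184 ≈ -0.85114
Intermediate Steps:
H = -3417/98 (H = (-2119 - 1298)/(1902 - 1804) = -3417/98 ≈ -34.867)
H/(62²) + 3247/(-3856) = -3417/(98*(62²)) + 3247/(-3856) = -3417/98/3844 + 3247*(-1/3856) = -3417/98*1/3844 - 3247/3856 = -3417/376712 - 3247/3856 = -154544977/181575184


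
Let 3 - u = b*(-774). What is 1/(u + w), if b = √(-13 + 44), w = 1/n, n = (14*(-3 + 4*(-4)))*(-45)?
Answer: -429854670/2660919312300479 + 110899416600*√31/2660919312300479 ≈ 0.00023189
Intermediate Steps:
n = 11970 (n = (14*(-3 - 16))*(-45) = (14*(-19))*(-45) = -266*(-45) = 11970)
w = 1/11970 ≈ 8.3542e-5
b = √31 ≈ 5.5678
u = 3 + 774*√31 (u = 3 - √31*(-774) = 3 - (-774)*√31 = 3 + 774*√31 ≈ 4312.5)
1/(u + w) = 1/((3 + 774*√31) + 1/11970) = 1/(35911/11970 + 774*√31)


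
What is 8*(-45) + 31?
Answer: -329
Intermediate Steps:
8*(-45) + 31 = -360 + 31 = -329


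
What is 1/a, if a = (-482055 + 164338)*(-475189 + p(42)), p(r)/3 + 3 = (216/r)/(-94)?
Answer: 329/49671938052532 ≈ 6.6235e-12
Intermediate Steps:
p(r) = -9 - 324/(47*r) (p(r) = -9 + 3*((216/r)/(-94)) = -9 + 3*((216/r)*(-1/94)) = -9 + 3*(-108/(47*r)) = -9 - 324/(47*r))
a = 49671938052532/329 (a = (-482055 + 164338)*(-475189 + (-9 - 324/47/42)) = -317717*(-475189 + (-9 - 324/47*1/42)) = -317717*(-475189 + (-9 - 54/329)) = -317717*(-475189 - 3015/329) = -317717*(-156340196/329) = 49671938052532/329 ≈ 1.5098e+11)
1/a = 1/(49671938052532/329) = 329/49671938052532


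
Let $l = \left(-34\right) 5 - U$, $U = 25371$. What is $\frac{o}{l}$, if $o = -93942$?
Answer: $\frac{93942}{25541} \approx 3.6781$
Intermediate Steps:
$l = -25541$ ($l = \left(-34\right) 5 - 25371 = -170 - 25371 = -25541$)
$\frac{o}{l} = - \frac{93942}{-25541} = \left(-93942\right) \left(- \frac{1}{25541}\right) = \frac{93942}{25541}$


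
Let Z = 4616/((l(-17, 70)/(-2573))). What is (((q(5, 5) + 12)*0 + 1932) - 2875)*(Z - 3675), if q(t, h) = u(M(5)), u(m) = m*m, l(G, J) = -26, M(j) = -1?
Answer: -5554938587/13 ≈ -4.2730e+8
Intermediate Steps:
u(m) = m**2
q(t, h) = 1 (q(t, h) = (-1)**2 = 1)
Z = 5938484/13 (Z = 4616/((-26/(-2573))) = 4616/((-26*(-1/2573))) = 4616/(26/2573) = 4616*(2573/26) = 5938484/13 ≈ 4.5681e+5)
(((q(5, 5) + 12)*0 + 1932) - 2875)*(Z - 3675) = (((1 + 12)*0 + 1932) - 2875)*(5938484/13 - 3675) = ((13*0 + 1932) - 2875)*(5890709/13) = ((0 + 1932) - 2875)*(5890709/13) = (1932 - 2875)*(5890709/13) = -943*5890709/13 = -5554938587/13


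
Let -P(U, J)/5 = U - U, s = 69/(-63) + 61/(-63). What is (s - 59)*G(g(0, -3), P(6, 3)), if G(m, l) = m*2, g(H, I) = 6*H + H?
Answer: 0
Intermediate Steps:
s = -130/63 (s = 69*(-1/63) + 61*(-1/63) = -23/21 - 61/63 = -130/63 ≈ -2.0635)
g(H, I) = 7*H
P(U, J) = 0 (P(U, J) = -5*(U - U) = -5*0 = 0)
G(m, l) = 2*m
(s - 59)*G(g(0, -3), P(6, 3)) = (-130/63 - 59)*(2*(7*0)) = -7694*0/63 = -3847/63*0 = 0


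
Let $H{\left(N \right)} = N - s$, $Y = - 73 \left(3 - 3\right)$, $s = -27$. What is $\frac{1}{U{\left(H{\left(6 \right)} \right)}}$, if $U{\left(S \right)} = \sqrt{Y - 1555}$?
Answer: $- \frac{i \sqrt{1555}}{1555} \approx - 0.025359 i$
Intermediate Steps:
$Y = 0$ ($Y = - 73 \left(3 - 3\right) = \left(-73\right) 0 = 0$)
$H{\left(N \right)} = 27 + N$ ($H{\left(N \right)} = N - -27 = N + 27 = 27 + N$)
$U{\left(S \right)} = i \sqrt{1555}$ ($U{\left(S \right)} = \sqrt{0 - 1555} = \sqrt{-1555} = i \sqrt{1555}$)
$\frac{1}{U{\left(H{\left(6 \right)} \right)}} = \frac{1}{i \sqrt{1555}} = - \frac{i \sqrt{1555}}{1555}$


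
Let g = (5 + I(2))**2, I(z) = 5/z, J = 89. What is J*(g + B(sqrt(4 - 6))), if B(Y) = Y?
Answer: 20025/4 + 89*I*sqrt(2) ≈ 5006.3 + 125.86*I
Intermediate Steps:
g = 225/4 (g = (5 + 5/2)**2 = (15/2)**2 = 225/4 ≈ 56.250)
J*(g + B(sqrt(4 - 6))) = 89*(225/4 + sqrt(4 - 6)) = 89*(225/4 + sqrt(-2)) = 89*(225/4 + I*sqrt(2)) = 20025/4 + 89*I*sqrt(2)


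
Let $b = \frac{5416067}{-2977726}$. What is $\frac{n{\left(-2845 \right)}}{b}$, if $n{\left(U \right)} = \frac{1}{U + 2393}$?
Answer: $\frac{1488863}{1224031142} \approx 0.0012164$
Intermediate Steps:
$n{\left(U \right)} = \frac{1}{2393 + U}$
$b = - \frac{5416067}{2977726}$ ($b = 5416067 \left(- \frac{1}{2977726}\right) = - \frac{5416067}{2977726} \approx -1.8189$)
$\frac{n{\left(-2845 \right)}}{b} = \frac{1}{\left(2393 - 2845\right) \left(- \frac{5416067}{2977726}\right)} = \frac{1}{-452} \left(- \frac{2977726}{5416067}\right) = \left(- \frac{1}{452}\right) \left(- \frac{2977726}{5416067}\right) = \frac{1488863}{1224031142}$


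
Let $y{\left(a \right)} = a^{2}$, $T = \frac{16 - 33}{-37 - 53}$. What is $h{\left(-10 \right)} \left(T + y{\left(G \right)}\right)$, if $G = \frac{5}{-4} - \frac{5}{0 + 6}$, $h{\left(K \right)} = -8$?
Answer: $- \frac{1087}{30} \approx -36.233$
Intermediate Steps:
$T = \frac{17}{90}$ ($T = - \frac{17}{-90} = \left(-17\right) \left(- \frac{1}{90}\right) = \frac{17}{90} \approx 0.18889$)
$G = - \frac{25}{12}$ ($G = 5 \left(- \frac{1}{4}\right) - \frac{5}{6} = - \frac{5}{4} - \frac{5}{6} = - \frac{25}{12} \approx -2.0833$)
$h{\left(-10 \right)} \left(T + y{\left(G \right)}\right) = - 8 \left(\frac{17}{90} + \left(- \frac{25}{12}\right)^{2}\right) = - 8 \left(\frac{17}{90} + \frac{625}{144}\right) = \left(-8\right) \frac{1087}{240} = - \frac{1087}{30}$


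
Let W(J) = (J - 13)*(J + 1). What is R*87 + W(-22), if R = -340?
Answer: -28845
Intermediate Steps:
W(J) = (1 + J)*(-13 + J) (W(J) = (-13 + J)*(1 + J) = (1 + J)*(-13 + J))
R*87 + W(-22) = -340*87 + (-13 + (-22)² - 12*(-22)) = -29580 + (-13 + 484 + 264) = -29580 + 735 = -28845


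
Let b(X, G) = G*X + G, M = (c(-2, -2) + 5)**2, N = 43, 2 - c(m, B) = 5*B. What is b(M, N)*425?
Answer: 5299750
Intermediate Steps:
c(m, B) = 2 - 5*B
M = 289 (M = ((2 - 5*(-2)) + 5)**2 = ((2 + 10) + 5)**2 = (12 + 5)**2 = 17**2 = 289)
b(X, G) = G + G*X
b(M, N)*425 = (43*(1 + 289))*425 = (43*290)*425 = 12470*425 = 5299750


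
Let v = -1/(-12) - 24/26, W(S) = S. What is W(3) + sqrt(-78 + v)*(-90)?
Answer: 3 - 105*I*sqrt(9789)/13 ≈ 3.0 - 799.13*I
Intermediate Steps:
v = -131/156 (v = -1*(-1/12) - 24*1/26 = 1/12 - 12/13 = -131/156 ≈ -0.83974)
W(3) + sqrt(-78 + v)*(-90) = 3 + sqrt(-78 - 131/156)*(-90) = 3 + sqrt(-12299/156)*(-90) = 3 + (7*I*sqrt(9789)/78)*(-90) = 3 - 105*I*sqrt(9789)/13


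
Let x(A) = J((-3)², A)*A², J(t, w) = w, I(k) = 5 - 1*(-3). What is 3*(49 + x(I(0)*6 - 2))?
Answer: 292155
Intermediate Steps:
I(k) = 8 (I(k) = 5 + 3 = 8)
x(A) = A³ (x(A) = A*A² = A³)
3*(49 + x(I(0)*6 - 2)) = 3*(49 + (8*6 - 2)³) = 3*(49 + (48 - 2)³) = 3*(49 + 46³) = 3*(49 + 97336) = 3*97385 = 292155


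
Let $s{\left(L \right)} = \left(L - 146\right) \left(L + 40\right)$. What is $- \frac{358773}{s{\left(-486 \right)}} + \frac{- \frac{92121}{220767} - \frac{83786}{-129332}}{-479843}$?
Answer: $- \frac{409617010197000846183}{321817757502275823152} \approx -1.2728$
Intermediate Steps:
$s{\left(L \right)} = \left(-146 + L\right) \left(40 + L\right)$
$- \frac{358773}{s{\left(-486 \right)}} + \frac{- \frac{92121}{220767} - \frac{83786}{-129332}}{-479843} = - \frac{358773}{-5840 + \left(-486\right)^{2} - -51516} + \frac{- \frac{92121}{220767} - \frac{83786}{-129332}}{-479843} = - \frac{358773}{-5840 + 236196 + 51516} + \left(\left(-92121\right) \frac{1}{220767} - - \frac{41893}{64666}\right) \left(- \frac{1}{479843}\right) = - \frac{358773}{281872} + \left(- \frac{30707}{73589} + \frac{41893}{64666}\right) \left(- \frac{1}{479843}\right) = \left(-358773\right) \frac{1}{281872} + \frac{1097165115}{4758706274} \left(- \frac{1}{479843}\right) = - \frac{358773}{281872} - \frac{1097165115}{2283431894634982} = - \frac{409617010197000846183}{321817757502275823152}$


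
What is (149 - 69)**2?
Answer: 6400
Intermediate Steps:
(149 - 69)**2 = 80**2 = 6400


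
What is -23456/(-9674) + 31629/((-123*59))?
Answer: -22626459/11700703 ≈ -1.9338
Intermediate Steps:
-23456/(-9674) + 31629/((-123*59)) = -23456*(-1/9674) + 31629/(-7257) = 11728/4837 + 31629*(-1/7257) = 11728/4837 - 10543/2419 = -22626459/11700703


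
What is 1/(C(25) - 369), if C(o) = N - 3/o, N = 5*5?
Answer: -25/8603 ≈ -0.0029060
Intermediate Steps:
N = 25
C(o) = 25 - 3/o
1/(C(25) - 369) = 1/((25 - 3/25) - 369) = 1/(622/25 - 369) = 1/(-8603/25) = -25/8603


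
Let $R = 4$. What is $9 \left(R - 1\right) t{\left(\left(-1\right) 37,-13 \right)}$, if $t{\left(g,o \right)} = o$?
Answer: $-351$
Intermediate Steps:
$9 \left(R - 1\right) t{\left(\left(-1\right) 37,-13 \right)} = 9 \left(4 - 1\right) \left(-13\right) = 9 \cdot 3 \left(-13\right) = 27 \left(-13\right) = -351$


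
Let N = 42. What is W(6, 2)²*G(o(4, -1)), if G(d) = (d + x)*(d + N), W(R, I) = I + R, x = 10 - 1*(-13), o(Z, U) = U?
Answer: 57728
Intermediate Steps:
x = 23 (x = 10 + 13 = 23)
G(d) = (23 + d)*(42 + d) (G(d) = (d + 23)*(d + 42) = (23 + d)*(42 + d))
W(6, 2)²*G(o(4, -1)) = (2 + 6)²*(966 + (-1)² + 65*(-1)) = 8²*(966 + 1 - 65) = 64*902 = 57728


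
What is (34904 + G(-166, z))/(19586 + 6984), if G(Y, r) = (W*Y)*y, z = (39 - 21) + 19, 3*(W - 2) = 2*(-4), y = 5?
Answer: 53186/39855 ≈ 1.3345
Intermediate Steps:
W = -⅔ (W = 2 + (2*(-4))/3 = 2 + (⅓)*(-8) = 2 - 8/3 = -⅔ ≈ -0.66667)
z = 37 (z = 18 + 19 = 37)
G(Y, r) = -10*Y/3 (G(Y, r) = -2*Y/3*5 = -10*Y/3)
(34904 + G(-166, z))/(19586 + 6984) = (34904 - 10/3*(-166))/(19586 + 6984) = (34904 + 1660/3)/26570 = (106372/3)*(1/26570) = 53186/39855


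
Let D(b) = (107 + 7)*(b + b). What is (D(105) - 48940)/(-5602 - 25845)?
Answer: 25000/31447 ≈ 0.79499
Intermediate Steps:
D(b) = 228*b (D(b) = 114*(2*b) = 228*b)
(D(105) - 48940)/(-5602 - 25845) = (228*105 - 48940)/(-5602 - 25845) = (23940 - 48940)/(-31447) = -25000*(-1/31447) = 25000/31447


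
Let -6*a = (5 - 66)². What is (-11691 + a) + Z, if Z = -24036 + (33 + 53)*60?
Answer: -187123/6 ≈ -31187.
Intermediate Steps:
a = -3721/6 (a = -(5 - 66)²/6 = -⅙*(-61)² = -⅙*3721 = -3721/6 ≈ -620.17)
Z = -18876 (Z = -24036 + 86*60 = -24036 + 5160 = -18876)
(-11691 + a) + Z = (-11691 - 3721/6) - 18876 = -73867/6 - 18876 = -187123/6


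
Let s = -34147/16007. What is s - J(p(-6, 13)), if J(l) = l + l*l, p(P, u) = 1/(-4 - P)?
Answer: -184609/64028 ≈ -2.8833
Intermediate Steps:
s = -34147/16007 (s = -34147*1/16007 = -34147/16007 ≈ -2.1333)
J(l) = l + l²
s - J(p(-6, 13)) = -34147/16007 - (-1/(4 - 6))*(1 - 1/(4 - 6)) = -34147/16007 - (-1/(-2))*(1 - 1/(-2)) = -34147/16007 - (-1*(-½))*(1 - 1*(-½)) = -34147/16007 - (1 + ½)/2 = -34147/16007 - 3/(2*2) = -34147/16007 - 1*¾ = -34147/16007 - ¾ = -184609/64028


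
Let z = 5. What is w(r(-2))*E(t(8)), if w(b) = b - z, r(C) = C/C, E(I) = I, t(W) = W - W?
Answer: 0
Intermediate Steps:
t(W) = 0
r(C) = 1
w(b) = -5 + b (w(b) = b - 1*5 = b - 5 = -5 + b)
w(r(-2))*E(t(8)) = (-5 + 1)*0 = -4*0 = 0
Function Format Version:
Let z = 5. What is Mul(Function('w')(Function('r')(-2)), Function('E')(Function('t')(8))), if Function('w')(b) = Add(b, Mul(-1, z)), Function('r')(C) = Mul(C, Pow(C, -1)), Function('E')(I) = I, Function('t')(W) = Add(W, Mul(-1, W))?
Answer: 0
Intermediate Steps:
Function('t')(W) = 0
Function('r')(C) = 1
Function('w')(b) = Add(-5, b) (Function('w')(b) = Add(b, Mul(-1, 5)) = Add(b, -5) = Add(-5, b))
Mul(Function('w')(Function('r')(-2)), Function('E')(Function('t')(8))) = Mul(Add(-5, 1), 0) = Mul(-4, 0) = 0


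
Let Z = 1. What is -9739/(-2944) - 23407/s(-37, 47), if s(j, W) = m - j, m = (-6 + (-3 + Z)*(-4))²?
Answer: -68510909/120704 ≈ -567.59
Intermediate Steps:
m = 4 (m = (-6 + (-3 + 1)*(-4))² = (-6 - 2*(-4))² = (-6 + 8)² = 2² = 4)
s(j, W) = 4 - j
-9739/(-2944) - 23407/s(-37, 47) = -9739/(-2944) - 23407/(4 - 1*(-37)) = -9739*(-1/2944) - 23407/(4 + 37) = 9739/2944 - 23407/41 = -68510909/120704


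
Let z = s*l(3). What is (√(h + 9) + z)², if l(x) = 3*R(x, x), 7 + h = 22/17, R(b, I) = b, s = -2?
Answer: 5564/17 - 72*√238/17 ≈ 261.96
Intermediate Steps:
h = -97/17 (h = -7 + 22/17 = -97/17 ≈ -5.7059)
l(x) = 3*x
z = -18 (z = -6*3 = -2*9 = -18)
(√(h + 9) + z)² = (√(-97/17 + 9) - 18)² = (√(56/17) - 18)² = (2*√238/17 - 18)² = (-18 + 2*√238/17)²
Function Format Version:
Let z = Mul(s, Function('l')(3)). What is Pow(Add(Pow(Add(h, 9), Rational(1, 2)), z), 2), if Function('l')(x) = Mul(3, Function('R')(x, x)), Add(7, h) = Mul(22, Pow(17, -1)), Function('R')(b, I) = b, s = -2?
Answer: Add(Rational(5564, 17), Mul(Rational(-72, 17), Pow(238, Rational(1, 2)))) ≈ 261.96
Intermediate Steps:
h = Rational(-97, 17) (h = Add(-7, Mul(22, Pow(17, -1))) = Add(-7, Mul(22, Rational(1, 17))) = Add(-7, Rational(22, 17)) = Rational(-97, 17) ≈ -5.7059)
Function('l')(x) = Mul(3, x)
z = -18 (z = Mul(-2, Mul(3, 3)) = Mul(-2, 9) = -18)
Pow(Add(Pow(Add(h, 9), Rational(1, 2)), z), 2) = Pow(Add(Pow(Add(Rational(-97, 17), 9), Rational(1, 2)), -18), 2) = Pow(Add(Pow(Rational(56, 17), Rational(1, 2)), -18), 2) = Pow(Add(Mul(Rational(2, 17), Pow(238, Rational(1, 2))), -18), 2) = Pow(Add(-18, Mul(Rational(2, 17), Pow(238, Rational(1, 2)))), 2)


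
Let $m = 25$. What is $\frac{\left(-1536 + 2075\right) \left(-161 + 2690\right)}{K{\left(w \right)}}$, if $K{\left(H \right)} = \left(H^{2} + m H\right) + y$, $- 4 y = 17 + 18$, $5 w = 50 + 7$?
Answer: $\frac{2781900}{829} \approx 3355.7$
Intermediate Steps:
$w = \frac{57}{5}$ ($w = \frac{50 + 7}{5} = \frac{1}{5} \cdot 57 = \frac{57}{5} \approx 11.4$)
$y = - \frac{35}{4}$ ($y = - \frac{17 + 18}{4} = \left(- \frac{1}{4}\right) 35 = - \frac{35}{4} \approx -8.75$)
$K{\left(H \right)} = - \frac{35}{4} + H^{2} + 25 H$ ($K{\left(H \right)} = \left(H^{2} + 25 H\right) - \frac{35}{4} = - \frac{35}{4} + H^{2} + 25 H$)
$\frac{\left(-1536 + 2075\right) \left(-161 + 2690\right)}{K{\left(w \right)}} = \frac{\left(-1536 + 2075\right) \left(-161 + 2690\right)}{- \frac{35}{4} + \left(\frac{57}{5}\right)^{2} + 25 \cdot \frac{57}{5}} = \frac{539 \cdot 2529}{- \frac{35}{4} + \frac{3249}{25} + 285} = \frac{1363131}{\frac{40621}{100}} = 1363131 \cdot \frac{100}{40621} = \frac{2781900}{829}$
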